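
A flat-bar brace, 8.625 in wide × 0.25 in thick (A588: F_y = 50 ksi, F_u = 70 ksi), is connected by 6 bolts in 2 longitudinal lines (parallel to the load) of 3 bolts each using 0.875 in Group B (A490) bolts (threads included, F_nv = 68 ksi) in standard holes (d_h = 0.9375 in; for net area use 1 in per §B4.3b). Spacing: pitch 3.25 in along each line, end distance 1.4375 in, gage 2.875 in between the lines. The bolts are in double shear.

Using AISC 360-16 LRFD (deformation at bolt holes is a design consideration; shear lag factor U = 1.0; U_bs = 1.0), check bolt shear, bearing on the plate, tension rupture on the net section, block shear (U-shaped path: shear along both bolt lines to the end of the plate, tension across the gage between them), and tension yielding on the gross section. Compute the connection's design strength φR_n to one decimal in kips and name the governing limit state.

Bolt shear: A_b = π(0.875)²/4 = 0.60132 in². φR_n = 0.75 × 68 × 0.60132 × 6 × 2 = 368.0 kips.
Bearing (0.25 in plate, F_u = 70 ksi): end bolts L_c = 1.4375 − 0.9375/2 = 0.96875, R_n = min(1.2×0.96875×0.25×70, 2.4×0.875×0.25×70) = 20.344 kips/bolt; interior L_c = 3.25 − 0.9375 = 2.3125, R_n = 36.75 kips/bolt. φR_n = 0.75 × (2×20.344 + 4×36.75) = 140.8 kips.
Tension rupture (net): A_n = (8.625 − 2×1)×0.25 = 1.6563 in² (U = 1.0, A_e = A_n). φR_n = 0.75 × 70 × 1.6563 = 87.0 kips.
Block shear: shear path 2×[1.4375+2×3.25] = 2×7.9375 in, A_gv = 3.9688, A_nv = 2×(7.9375 − 2.5×1)×0.25 = 2.7188 in²; tension across gage: (2.875 − 1×1)×0.25 = 0.46875 in². R_n = min(0.6×70×2.7188, 0.6×50×3.9688) + 1.0×70×0.46875 = min(114.19, 119.06) + 32.813 = 147 kips. φR_n = 0.75 × 147 = 110.3 kips.
Tension yield (gross): A_g = 8.625×0.25 = 2.1563 in². φR_n = 0.90 × 50 × 2.1563 = 97.0 kips.
Governing: min(368.0, 140.8, 87.0, 110.3, 97.0) = 87.0 kips → net-section rupture.

87.0 kips (net-section rupture governs)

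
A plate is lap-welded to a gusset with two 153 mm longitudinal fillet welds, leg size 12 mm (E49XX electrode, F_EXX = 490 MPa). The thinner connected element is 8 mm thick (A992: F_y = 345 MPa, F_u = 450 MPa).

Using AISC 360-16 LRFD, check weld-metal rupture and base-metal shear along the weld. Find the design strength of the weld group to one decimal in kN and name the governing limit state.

495.7 kN (base-metal shear governs)

Weld metal: throat = 0.707×12 = 8.484 mm, L = 2×153 = 306 mm. φR_n = 0.75 × 0.6 × 490 × 8.484 × 306 = 572.4 kN.
Base metal shear (8 mm plate): yield φR_n = 1.0×0.6×345×8×306 = 506.7 kN; rupture φR_n = 0.75×0.6×450×8×306 = 495.7 kN; take 495.7 kN (rupture).
Governing: min(572.4, 495.7) = 495.7 kN → base-metal shear.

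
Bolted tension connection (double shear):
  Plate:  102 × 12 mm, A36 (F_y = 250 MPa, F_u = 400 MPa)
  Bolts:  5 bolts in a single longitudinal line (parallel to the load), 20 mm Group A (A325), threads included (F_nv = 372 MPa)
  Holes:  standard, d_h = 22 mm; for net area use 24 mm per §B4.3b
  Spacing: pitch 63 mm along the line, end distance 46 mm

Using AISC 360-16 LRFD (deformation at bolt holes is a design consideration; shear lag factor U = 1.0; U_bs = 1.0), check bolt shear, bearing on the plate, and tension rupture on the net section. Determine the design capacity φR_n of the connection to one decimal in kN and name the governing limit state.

280.8 kN (net-section rupture governs)

Bolt shear: A_b = π(20)²/4 = 314.16 mm². φR_n = 0.75 × 372 × 314.16 × 5 × 2 = 876.5 kN.
Bearing (12 mm plate, F_u = 400 MPa): end bolts L_c = 46 − 22/2 = 35, R_n = min(1.2×35×12×400, 2.4×20×12×400) = 201.6 kN/bolt; interior L_c = 63 − 22 = 41, R_n = 230.4 kN/bolt. φR_n = 0.75 × (1×201.6 + 4×230.4) = 842.4 kN.
Tension rupture (net): A_n = (102 − 1×24)×12 = 936 mm² (U = 1.0, A_e = A_n). φR_n = 0.75 × 400 × 936 = 280.8 kN.
Governing: min(876.5, 842.4, 280.8) = 280.8 kN → net-section rupture.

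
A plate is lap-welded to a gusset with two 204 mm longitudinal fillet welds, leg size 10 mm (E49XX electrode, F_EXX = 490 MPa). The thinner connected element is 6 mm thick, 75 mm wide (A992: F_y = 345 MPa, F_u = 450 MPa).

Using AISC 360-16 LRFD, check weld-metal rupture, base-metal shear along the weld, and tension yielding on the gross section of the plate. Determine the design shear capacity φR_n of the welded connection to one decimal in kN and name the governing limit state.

Weld metal: throat = 0.707×10 = 7.07 mm, L = 2×204 = 408 mm. φR_n = 0.75 × 0.6 × 490 × 7.07 × 408 = 636.0 kN.
Base metal shear (6 mm plate): yield φR_n = 1.0×0.6×345×6×408 = 506.7 kN; rupture φR_n = 0.75×0.6×450×6×408 = 495.7 kN; take 495.7 kN (rupture).
Tension yield (gross): A_g = 75×6 = 450 mm². φR_n = 0.90 × 345 × 450 = 139.7 kN.
Governing: min(636.0, 495.7, 139.7) = 139.7 kN → gross-section yield.

139.7 kN (gross-section yield governs)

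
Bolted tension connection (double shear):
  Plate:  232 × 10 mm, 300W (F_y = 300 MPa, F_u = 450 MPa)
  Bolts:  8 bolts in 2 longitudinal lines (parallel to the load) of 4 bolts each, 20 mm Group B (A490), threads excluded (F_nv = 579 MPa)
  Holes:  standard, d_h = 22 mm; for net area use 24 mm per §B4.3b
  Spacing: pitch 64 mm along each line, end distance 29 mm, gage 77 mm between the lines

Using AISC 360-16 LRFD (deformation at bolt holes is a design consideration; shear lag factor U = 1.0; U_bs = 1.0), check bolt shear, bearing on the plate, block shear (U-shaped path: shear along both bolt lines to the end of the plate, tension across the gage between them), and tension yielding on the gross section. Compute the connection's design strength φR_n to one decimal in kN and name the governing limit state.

Bolt shear: A_b = π(20)²/4 = 314.16 mm². φR_n = 0.75 × 579 × 314.16 × 8 × 2 = 2182.8 kN.
Bearing (10 mm plate, F_u = 450 MPa): end bolts L_c = 29 − 22/2 = 18, R_n = min(1.2×18×10×450, 2.4×20×10×450) = 97.2 kN/bolt; interior L_c = 64 − 22 = 42, R_n = 216 kN/bolt. φR_n = 0.75 × (2×97.2 + 6×216) = 1117.8 kN.
Block shear: shear path 2×[29+3×64] = 2×221 mm, A_gv = 4420, A_nv = 2×(221 − 3.5×24)×10 = 2740 mm²; tension across gage: (77 − 1×24)×10 = 530 mm². R_n = min(0.6×450×2740, 0.6×300×4420) + 1.0×450×530 = min(739.8, 795.6) + 238.5 = 978.3 kN. φR_n = 0.75 × 978.3 = 733.7 kN.
Tension yield (gross): A_g = 232×10 = 2320 mm². φR_n = 0.90 × 300 × 2320 = 626.4 kN.
Governing: min(2182.8, 1117.8, 733.7, 626.4) = 626.4 kN → gross-section yield.

626.4 kN (gross-section yield governs)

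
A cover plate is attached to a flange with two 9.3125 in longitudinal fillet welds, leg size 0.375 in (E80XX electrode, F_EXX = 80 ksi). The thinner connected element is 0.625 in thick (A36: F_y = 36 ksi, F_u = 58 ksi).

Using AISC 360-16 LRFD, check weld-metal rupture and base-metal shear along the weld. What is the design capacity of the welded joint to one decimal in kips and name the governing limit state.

Weld metal: throat = 0.707×0.375 = 0.26513 in, L = 2×9.3125 = 18.625 in. φR_n = 0.75 × 0.6 × 80 × 0.26513 × 18.625 = 177.8 kips.
Base metal shear (0.625 in plate): yield φR_n = 1.0×0.6×36×0.625×18.625 = 251.4 kips; rupture φR_n = 0.75×0.6×58×0.625×18.625 = 303.8 kips; take 251.4 kips (yield).
Governing: min(177.8, 251.4) = 177.8 kips → weld metal.

177.8 kips (weld metal governs)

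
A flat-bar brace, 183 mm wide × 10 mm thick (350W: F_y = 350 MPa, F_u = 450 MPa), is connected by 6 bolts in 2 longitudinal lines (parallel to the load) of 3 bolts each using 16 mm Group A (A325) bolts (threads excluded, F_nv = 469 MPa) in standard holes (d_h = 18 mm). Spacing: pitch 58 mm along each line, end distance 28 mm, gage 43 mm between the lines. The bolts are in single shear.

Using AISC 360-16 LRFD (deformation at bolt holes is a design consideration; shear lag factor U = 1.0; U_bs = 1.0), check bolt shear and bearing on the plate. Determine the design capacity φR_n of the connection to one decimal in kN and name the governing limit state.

Bolt shear: A_b = π(16)²/4 = 201.06 mm². φR_n = 0.75 × 469 × 201.06 × 6 × 1 = 424.3 kN.
Bearing (10 mm plate, F_u = 450 MPa): end bolts L_c = 28 − 18/2 = 19, R_n = min(1.2×19×10×450, 2.4×16×10×450) = 102.6 kN/bolt; interior L_c = 58 − 18 = 40, R_n = 172.8 kN/bolt. φR_n = 0.75 × (2×102.6 + 4×172.8) = 672.3 kN.
Governing: min(424.3, 672.3) = 424.3 kN → bolt shear.

424.3 kN (bolt shear governs)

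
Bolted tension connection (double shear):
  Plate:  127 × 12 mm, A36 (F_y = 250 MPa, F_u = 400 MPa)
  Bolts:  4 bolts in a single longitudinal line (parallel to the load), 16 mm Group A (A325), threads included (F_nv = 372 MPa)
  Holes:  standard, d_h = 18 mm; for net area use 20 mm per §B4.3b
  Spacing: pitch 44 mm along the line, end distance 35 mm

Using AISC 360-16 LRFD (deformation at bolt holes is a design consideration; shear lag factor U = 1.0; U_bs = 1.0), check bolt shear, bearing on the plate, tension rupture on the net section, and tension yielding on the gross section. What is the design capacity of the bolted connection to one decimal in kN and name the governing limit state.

342.9 kN (gross-section yield governs)

Bolt shear: A_b = π(16)²/4 = 201.06 mm². φR_n = 0.75 × 372 × 201.06 × 4 × 2 = 448.8 kN.
Bearing (12 mm plate, F_u = 400 MPa): end bolts L_c = 35 − 18/2 = 26, R_n = min(1.2×26×12×400, 2.4×16×12×400) = 149.76 kN/bolt; interior L_c = 44 − 18 = 26, R_n = 149.76 kN/bolt. φR_n = 0.75 × (1×149.76 + 3×149.76) = 449.3 kN.
Tension rupture (net): A_n = (127 − 1×20)×12 = 1284 mm² (U = 1.0, A_e = A_n). φR_n = 0.75 × 400 × 1284 = 385.2 kN.
Tension yield (gross): A_g = 127×12 = 1524 mm². φR_n = 0.90 × 250 × 1524 = 342.9 kN.
Governing: min(448.8, 449.3, 385.2, 342.9) = 342.9 kN → gross-section yield.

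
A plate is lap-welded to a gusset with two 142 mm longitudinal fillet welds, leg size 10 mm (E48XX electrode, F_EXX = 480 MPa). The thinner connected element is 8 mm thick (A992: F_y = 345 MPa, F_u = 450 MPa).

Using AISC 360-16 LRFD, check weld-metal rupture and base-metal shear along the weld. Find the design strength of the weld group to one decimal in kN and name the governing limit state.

433.7 kN (weld metal governs)

Weld metal: throat = 0.707×10 = 7.07 mm, L = 2×142 = 284 mm. φR_n = 0.75 × 0.6 × 480 × 7.07 × 284 = 433.7 kN.
Base metal shear (8 mm plate): yield φR_n = 1.0×0.6×345×8×284 = 470.3 kN; rupture φR_n = 0.75×0.6×450×8×284 = 460.1 kN; take 460.1 kN (rupture).
Governing: min(433.7, 460.1) = 433.7 kN → weld metal.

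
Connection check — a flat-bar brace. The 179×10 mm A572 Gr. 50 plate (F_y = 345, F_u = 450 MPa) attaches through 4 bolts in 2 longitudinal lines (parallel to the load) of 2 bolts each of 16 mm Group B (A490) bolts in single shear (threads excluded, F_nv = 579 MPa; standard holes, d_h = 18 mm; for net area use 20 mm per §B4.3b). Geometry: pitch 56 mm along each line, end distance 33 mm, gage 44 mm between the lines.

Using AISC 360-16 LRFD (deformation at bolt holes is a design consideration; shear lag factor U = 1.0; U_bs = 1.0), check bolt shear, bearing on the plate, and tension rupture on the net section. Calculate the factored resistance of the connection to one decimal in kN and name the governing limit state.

349.2 kN (bolt shear governs)

Bolt shear: A_b = π(16)²/4 = 201.06 mm². φR_n = 0.75 × 579 × 201.06 × 4 × 1 = 349.2 kN.
Bearing (10 mm plate, F_u = 450 MPa): end bolts L_c = 33 − 18/2 = 24, R_n = min(1.2×24×10×450, 2.4×16×10×450) = 129.6 kN/bolt; interior L_c = 56 − 18 = 38, R_n = 172.8 kN/bolt. φR_n = 0.75 × (2×129.6 + 2×172.8) = 453.6 kN.
Tension rupture (net): A_n = (179 − 2×20)×10 = 1390 mm² (U = 1.0, A_e = A_n). φR_n = 0.75 × 450 × 1390 = 469.1 kN.
Governing: min(349.2, 453.6, 469.1) = 349.2 kN → bolt shear.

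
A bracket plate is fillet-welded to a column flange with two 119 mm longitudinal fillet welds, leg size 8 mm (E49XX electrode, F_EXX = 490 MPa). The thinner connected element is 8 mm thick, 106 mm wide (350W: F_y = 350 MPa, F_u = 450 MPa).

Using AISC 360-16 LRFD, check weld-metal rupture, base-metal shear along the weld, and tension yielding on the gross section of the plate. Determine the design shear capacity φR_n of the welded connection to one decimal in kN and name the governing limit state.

Weld metal: throat = 0.707×8 = 5.656 mm, L = 2×119 = 238 mm. φR_n = 0.75 × 0.6 × 490 × 5.656 × 238 = 296.8 kN.
Base metal shear (8 mm plate): yield φR_n = 1.0×0.6×350×8×238 = 399.8 kN; rupture φR_n = 0.75×0.6×450×8×238 = 385.6 kN; take 385.6 kN (rupture).
Tension yield (gross): A_g = 106×8 = 848 mm². φR_n = 0.90 × 350 × 848 = 267.1 kN.
Governing: min(296.8, 385.6, 267.1) = 267.1 kN → gross-section yield.

267.1 kN (gross-section yield governs)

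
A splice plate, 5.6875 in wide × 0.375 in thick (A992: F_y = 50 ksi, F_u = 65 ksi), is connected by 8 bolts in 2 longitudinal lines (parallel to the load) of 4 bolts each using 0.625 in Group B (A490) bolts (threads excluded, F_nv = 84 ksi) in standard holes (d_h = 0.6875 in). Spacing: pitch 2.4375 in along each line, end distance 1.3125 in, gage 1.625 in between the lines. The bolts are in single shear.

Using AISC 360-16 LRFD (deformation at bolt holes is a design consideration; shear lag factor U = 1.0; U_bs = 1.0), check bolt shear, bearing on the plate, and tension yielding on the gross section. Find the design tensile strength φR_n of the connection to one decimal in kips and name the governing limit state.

96.0 kips (gross-section yield governs)

Bolt shear: A_b = π(0.625)²/4 = 0.3068 in². φR_n = 0.75 × 84 × 0.3068 × 8 × 1 = 154.6 kips.
Bearing (0.375 in plate, F_u = 65 ksi): end bolts L_c = 1.3125 − 0.6875/2 = 0.96875, R_n = min(1.2×0.96875×0.375×65, 2.4×0.625×0.375×65) = 28.336 kips/bolt; interior L_c = 2.4375 − 0.6875 = 1.75, R_n = 36.563 kips/bolt. φR_n = 0.75 × (2×28.336 + 6×36.563) = 207.0 kips.
Tension yield (gross): A_g = 5.6875×0.375 = 2.1328 in². φR_n = 0.90 × 50 × 2.1328 = 96.0 kips.
Governing: min(154.6, 207.0, 96.0) = 96.0 kips → gross-section yield.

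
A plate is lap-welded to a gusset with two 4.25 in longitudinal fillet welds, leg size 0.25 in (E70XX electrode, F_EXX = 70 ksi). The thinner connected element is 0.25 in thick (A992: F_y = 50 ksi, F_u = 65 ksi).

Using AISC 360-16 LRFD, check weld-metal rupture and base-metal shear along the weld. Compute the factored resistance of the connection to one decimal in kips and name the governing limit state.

Weld metal: throat = 0.707×0.25 = 0.17675 in, L = 2×4.25 = 8.5 in. φR_n = 0.75 × 0.6 × 70 × 0.17675 × 8.5 = 47.3 kips.
Base metal shear (0.25 in plate): yield φR_n = 1.0×0.6×50×0.25×8.5 = 63.8 kips; rupture φR_n = 0.75×0.6×65×0.25×8.5 = 62.2 kips; take 62.2 kips (rupture).
Governing: min(47.3, 62.2) = 47.3 kips → weld metal.

47.3 kips (weld metal governs)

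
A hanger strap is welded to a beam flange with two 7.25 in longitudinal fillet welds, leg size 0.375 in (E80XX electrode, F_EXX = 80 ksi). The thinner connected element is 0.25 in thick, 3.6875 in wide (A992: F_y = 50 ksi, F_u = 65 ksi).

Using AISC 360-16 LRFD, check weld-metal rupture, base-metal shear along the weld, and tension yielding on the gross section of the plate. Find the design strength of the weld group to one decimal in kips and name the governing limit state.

41.5 kips (gross-section yield governs)

Weld metal: throat = 0.707×0.375 = 0.26513 in, L = 2×7.25 = 14.5 in. φR_n = 0.75 × 0.6 × 80 × 0.26513 × 14.5 = 138.4 kips.
Base metal shear (0.25 in plate): yield φR_n = 1.0×0.6×50×0.25×14.5 = 108.8 kips; rupture φR_n = 0.75×0.6×65×0.25×14.5 = 106.0 kips; take 106.0 kips (rupture).
Tension yield (gross): A_g = 3.6875×0.25 = 0.92188 in². φR_n = 0.90 × 50 × 0.92188 = 41.5 kips.
Governing: min(138.4, 106.0, 41.5) = 41.5 kips → gross-section yield.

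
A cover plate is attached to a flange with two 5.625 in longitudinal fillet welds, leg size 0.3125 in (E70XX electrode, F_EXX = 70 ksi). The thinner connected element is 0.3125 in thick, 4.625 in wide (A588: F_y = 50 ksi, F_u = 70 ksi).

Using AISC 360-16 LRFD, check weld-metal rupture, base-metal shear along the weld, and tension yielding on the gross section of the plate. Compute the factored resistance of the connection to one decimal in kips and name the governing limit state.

Weld metal: throat = 0.707×0.3125 = 0.22094 in, L = 2×5.625 = 11.25 in. φR_n = 0.75 × 0.6 × 70 × 0.22094 × 11.25 = 78.3 kips.
Base metal shear (0.3125 in plate): yield φR_n = 1.0×0.6×50×0.3125×11.25 = 105.5 kips; rupture φR_n = 0.75×0.6×70×0.3125×11.25 = 110.7 kips; take 105.5 kips (yield).
Tension yield (gross): A_g = 4.625×0.3125 = 1.4453 in². φR_n = 0.90 × 50 × 1.4453 = 65.0 kips.
Governing: min(78.3, 105.5, 65.0) = 65.0 kips → gross-section yield.

65.0 kips (gross-section yield governs)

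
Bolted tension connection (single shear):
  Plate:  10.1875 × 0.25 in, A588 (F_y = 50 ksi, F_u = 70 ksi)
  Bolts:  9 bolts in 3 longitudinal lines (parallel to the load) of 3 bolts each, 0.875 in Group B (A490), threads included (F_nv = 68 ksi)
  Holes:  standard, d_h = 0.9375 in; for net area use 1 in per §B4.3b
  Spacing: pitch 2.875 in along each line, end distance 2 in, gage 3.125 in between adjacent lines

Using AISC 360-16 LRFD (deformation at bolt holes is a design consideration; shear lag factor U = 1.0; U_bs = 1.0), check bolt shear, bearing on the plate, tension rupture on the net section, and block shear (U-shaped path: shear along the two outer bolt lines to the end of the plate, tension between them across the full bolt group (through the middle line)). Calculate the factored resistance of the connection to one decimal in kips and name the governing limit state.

Bolt shear: A_b = π(0.875)²/4 = 0.60132 in². φR_n = 0.75 × 68 × 0.60132 × 9 × 1 = 276.0 kips.
Bearing (0.25 in plate, F_u = 70 ksi): end bolts L_c = 2 − 0.9375/2 = 1.53125, R_n = min(1.2×1.53125×0.25×70, 2.4×0.875×0.25×70) = 32.156 kips/bolt; interior L_c = 2.875 − 0.9375 = 1.9375, R_n = 36.75 kips/bolt. φR_n = 0.75 × (3×32.156 + 6×36.75) = 237.7 kips.
Tension rupture (net): A_n = (10.1875 − 3×1)×0.25 = 1.7969 in² (U = 1.0, A_e = A_n). φR_n = 0.75 × 70 × 1.7969 = 94.3 kips.
Block shear: shear path 2×[2+2×2.875] = 2×7.75 in, A_gv = 3.875, A_nv = 2×(7.75 − 2.5×1)×0.25 = 2.625 in²; tension across gage: (6.25 − 2×1)×0.25 = 1.0625 in². R_n = min(0.6×70×2.625, 0.6×50×3.875) + 1.0×70×1.0625 = min(110.25, 116.25) + 74.375 = 184.63 kips. φR_n = 0.75 × 184.63 = 138.5 kips.
Governing: min(276.0, 237.7, 94.3, 138.5) = 94.3 kips → net-section rupture.

94.3 kips (net-section rupture governs)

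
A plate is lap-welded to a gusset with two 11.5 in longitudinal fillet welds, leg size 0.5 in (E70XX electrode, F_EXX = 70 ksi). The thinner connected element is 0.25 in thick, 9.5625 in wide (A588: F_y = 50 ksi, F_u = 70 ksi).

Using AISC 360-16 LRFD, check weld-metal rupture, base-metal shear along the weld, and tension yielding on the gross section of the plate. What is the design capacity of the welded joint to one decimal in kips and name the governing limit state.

Weld metal: throat = 0.707×0.5 = 0.3535 in, L = 2×11.5 = 23 in. φR_n = 0.75 × 0.6 × 70 × 0.3535 × 23 = 256.1 kips.
Base metal shear (0.25 in plate): yield φR_n = 1.0×0.6×50×0.25×23 = 172.5 kips; rupture φR_n = 0.75×0.6×70×0.25×23 = 181.1 kips; take 172.5 kips (yield).
Tension yield (gross): A_g = 9.5625×0.25 = 2.3906 in². φR_n = 0.90 × 50 × 2.3906 = 107.6 kips.
Governing: min(256.1, 172.5, 107.6) = 107.6 kips → gross-section yield.

107.6 kips (gross-section yield governs)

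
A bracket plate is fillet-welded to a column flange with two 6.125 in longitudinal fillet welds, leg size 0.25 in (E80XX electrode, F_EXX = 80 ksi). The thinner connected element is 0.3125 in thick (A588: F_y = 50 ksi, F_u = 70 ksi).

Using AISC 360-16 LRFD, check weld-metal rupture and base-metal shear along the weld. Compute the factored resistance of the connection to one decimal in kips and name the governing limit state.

Weld metal: throat = 0.707×0.25 = 0.17675 in, L = 2×6.125 = 12.25 in. φR_n = 0.75 × 0.6 × 80 × 0.17675 × 12.25 = 77.9 kips.
Base metal shear (0.3125 in plate): yield φR_n = 1.0×0.6×50×0.3125×12.25 = 114.8 kips; rupture φR_n = 0.75×0.6×70×0.3125×12.25 = 120.6 kips; take 114.8 kips (yield).
Governing: min(77.9, 114.8) = 77.9 kips → weld metal.

77.9 kips (weld metal governs)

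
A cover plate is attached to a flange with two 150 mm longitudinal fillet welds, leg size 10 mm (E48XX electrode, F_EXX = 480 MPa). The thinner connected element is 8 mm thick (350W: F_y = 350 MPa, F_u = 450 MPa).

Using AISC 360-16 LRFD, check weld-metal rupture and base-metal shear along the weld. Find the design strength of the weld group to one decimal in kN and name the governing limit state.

Weld metal: throat = 0.707×10 = 7.07 mm, L = 2×150 = 300 mm. φR_n = 0.75 × 0.6 × 480 × 7.07 × 300 = 458.1 kN.
Base metal shear (8 mm plate): yield φR_n = 1.0×0.6×350×8×300 = 504.0 kN; rupture φR_n = 0.75×0.6×450×8×300 = 486.0 kN; take 486.0 kN (rupture).
Governing: min(458.1, 486.0) = 458.1 kN → weld metal.

458.1 kN (weld metal governs)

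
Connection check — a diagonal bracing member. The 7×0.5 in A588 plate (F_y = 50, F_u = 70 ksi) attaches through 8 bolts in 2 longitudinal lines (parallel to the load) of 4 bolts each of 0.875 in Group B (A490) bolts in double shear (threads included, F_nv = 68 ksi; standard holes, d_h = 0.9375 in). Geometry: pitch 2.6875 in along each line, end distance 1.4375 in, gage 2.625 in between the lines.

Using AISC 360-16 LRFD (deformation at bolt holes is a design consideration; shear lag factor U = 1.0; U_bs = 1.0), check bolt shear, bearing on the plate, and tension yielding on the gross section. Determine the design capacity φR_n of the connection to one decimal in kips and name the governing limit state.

Bolt shear: A_b = π(0.875)²/4 = 0.60132 in². φR_n = 0.75 × 68 × 0.60132 × 8 × 2 = 490.7 kips.
Bearing (0.5 in plate, F_u = 70 ksi): end bolts L_c = 1.4375 − 0.9375/2 = 0.96875, R_n = min(1.2×0.96875×0.5×70, 2.4×0.875×0.5×70) = 40.688 kips/bolt; interior L_c = 2.6875 − 0.9375 = 1.75, R_n = 73.5 kips/bolt. φR_n = 0.75 × (2×40.688 + 6×73.5) = 391.8 kips.
Tension yield (gross): A_g = 7×0.5 = 3.5 in². φR_n = 0.90 × 50 × 3.5 = 157.5 kips.
Governing: min(490.7, 391.8, 157.5) = 157.5 kips → gross-section yield.

157.5 kips (gross-section yield governs)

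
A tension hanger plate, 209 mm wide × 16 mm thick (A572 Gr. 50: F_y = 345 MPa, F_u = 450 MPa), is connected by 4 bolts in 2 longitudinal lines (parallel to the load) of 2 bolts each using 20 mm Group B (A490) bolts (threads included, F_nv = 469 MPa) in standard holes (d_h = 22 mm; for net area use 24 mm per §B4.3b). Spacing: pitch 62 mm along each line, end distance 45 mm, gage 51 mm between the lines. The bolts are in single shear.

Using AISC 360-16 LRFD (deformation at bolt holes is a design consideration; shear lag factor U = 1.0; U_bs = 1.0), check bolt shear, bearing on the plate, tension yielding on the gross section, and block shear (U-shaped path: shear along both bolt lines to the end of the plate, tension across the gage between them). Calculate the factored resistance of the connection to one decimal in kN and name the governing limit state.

Bolt shear: A_b = π(20)²/4 = 314.16 mm². φR_n = 0.75 × 469 × 314.16 × 4 × 1 = 442.0 kN.
Bearing (16 mm plate, F_u = 450 MPa): end bolts L_c = 45 − 22/2 = 34, R_n = min(1.2×34×16×450, 2.4×20×16×450) = 293.76 kN/bolt; interior L_c = 62 − 22 = 40, R_n = 345.6 kN/bolt. φR_n = 0.75 × (2×293.76 + 2×345.6) = 959.0 kN.
Tension yield (gross): A_g = 209×16 = 3344 mm². φR_n = 0.90 × 345 × 3344 = 1038.3 kN.
Block shear: shear path 2×[45+1×62] = 2×107 mm, A_gv = 3424, A_nv = 2×(107 − 1.5×24)×16 = 2272 mm²; tension across gage: (51 − 1×24)×16 = 432 mm². R_n = min(0.6×450×2272, 0.6×345×3424) + 1.0×450×432 = min(613.44, 708.77) + 194.4 = 807.84 kN. φR_n = 0.75 × 807.84 = 605.9 kN.
Governing: min(442.0, 959.0, 1038.3, 605.9) = 442.0 kN → bolt shear.

442.0 kN (bolt shear governs)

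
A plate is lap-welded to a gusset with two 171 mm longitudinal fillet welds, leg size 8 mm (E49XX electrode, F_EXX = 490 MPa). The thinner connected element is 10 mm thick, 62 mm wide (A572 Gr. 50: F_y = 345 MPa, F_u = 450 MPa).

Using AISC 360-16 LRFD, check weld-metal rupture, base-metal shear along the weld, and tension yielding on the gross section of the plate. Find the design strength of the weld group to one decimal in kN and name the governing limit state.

192.5 kN (gross-section yield governs)

Weld metal: throat = 0.707×8 = 5.656 mm, L = 2×171 = 342 mm. φR_n = 0.75 × 0.6 × 490 × 5.656 × 342 = 426.5 kN.
Base metal shear (10 mm plate): yield φR_n = 1.0×0.6×345×10×342 = 707.9 kN; rupture φR_n = 0.75×0.6×450×10×342 = 692.6 kN; take 692.6 kN (rupture).
Tension yield (gross): A_g = 62×10 = 620 mm². φR_n = 0.90 × 345 × 620 = 192.5 kN.
Governing: min(426.5, 692.6, 192.5) = 192.5 kN → gross-section yield.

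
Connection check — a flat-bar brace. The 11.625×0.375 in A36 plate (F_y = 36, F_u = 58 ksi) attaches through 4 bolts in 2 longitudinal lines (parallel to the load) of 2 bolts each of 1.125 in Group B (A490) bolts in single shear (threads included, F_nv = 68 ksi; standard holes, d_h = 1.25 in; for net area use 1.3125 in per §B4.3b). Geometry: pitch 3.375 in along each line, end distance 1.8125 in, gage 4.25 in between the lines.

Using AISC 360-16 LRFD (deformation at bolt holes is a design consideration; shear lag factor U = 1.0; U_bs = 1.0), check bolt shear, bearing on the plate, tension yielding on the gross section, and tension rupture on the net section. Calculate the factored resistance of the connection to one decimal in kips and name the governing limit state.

129.7 kips (bearing governs)

Bolt shear: A_b = π(1.125)²/4 = 0.99402 in². φR_n = 0.75 × 68 × 0.99402 × 4 × 1 = 202.8 kips.
Bearing (0.375 in plate, F_u = 58 ksi): end bolts L_c = 1.8125 − 1.25/2 = 1.1875, R_n = min(1.2×1.1875×0.375×58, 2.4×1.125×0.375×58) = 30.994 kips/bolt; interior L_c = 3.375 − 1.25 = 2.125, R_n = 55.463 kips/bolt. φR_n = 0.75 × (2×30.994 + 2×55.463) = 129.7 kips.
Tension yield (gross): A_g = 11.625×0.375 = 4.3594 in². φR_n = 0.90 × 36 × 4.3594 = 141.2 kips.
Tension rupture (net): A_n = (11.625 − 2×1.3125)×0.375 = 3.375 in² (U = 1.0, A_e = A_n). φR_n = 0.75 × 58 × 3.375 = 146.8 kips.
Governing: min(202.8, 129.7, 141.2, 146.8) = 129.7 kips → bearing.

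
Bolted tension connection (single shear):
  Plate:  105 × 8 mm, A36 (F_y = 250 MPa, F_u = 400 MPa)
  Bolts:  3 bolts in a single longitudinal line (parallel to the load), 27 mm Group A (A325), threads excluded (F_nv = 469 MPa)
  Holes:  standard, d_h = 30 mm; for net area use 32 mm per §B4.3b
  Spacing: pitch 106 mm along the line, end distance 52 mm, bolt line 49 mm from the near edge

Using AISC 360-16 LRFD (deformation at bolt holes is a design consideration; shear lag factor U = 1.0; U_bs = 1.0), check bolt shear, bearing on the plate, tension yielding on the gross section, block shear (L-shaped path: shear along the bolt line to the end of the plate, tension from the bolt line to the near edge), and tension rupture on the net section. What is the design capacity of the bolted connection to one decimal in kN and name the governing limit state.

Bolt shear: A_b = π(27)²/4 = 572.56 mm². φR_n = 0.75 × 469 × 572.56 × 3 × 1 = 604.2 kN.
Bearing (8 mm plate, F_u = 400 MPa): end bolts L_c = 52 − 30/2 = 37, R_n = min(1.2×37×8×400, 2.4×27×8×400) = 142.08 kN/bolt; interior L_c = 106 − 30 = 76, R_n = 207.36 kN/bolt. φR_n = 0.75 × (1×142.08 + 2×207.36) = 417.6 kN.
Tension yield (gross): A_g = 105×8 = 840 mm². φR_n = 0.90 × 250 × 840 = 189.0 kN.
Block shear: shear path 1×[52+2×106] = 1×264 mm, A_gv = 2112, A_nv = 1×(264 − 2.5×32)×8 = 1472 mm²; tension to near edge: (49 − 0.5×32)×8 = 264 mm². R_n = min(0.6×400×1472, 0.6×250×2112) + 1.0×400×264 = min(353.28, 316.8) + 105.6 = 422.4 kN. φR_n = 0.75 × 422.4 = 316.8 kN.
Tension rupture (net): A_n = (105 − 1×32)×8 = 584 mm² (U = 1.0, A_e = A_n). φR_n = 0.75 × 400 × 584 = 175.2 kN.
Governing: min(604.2, 417.6, 189.0, 316.8, 175.2) = 175.2 kN → net-section rupture.

175.2 kN (net-section rupture governs)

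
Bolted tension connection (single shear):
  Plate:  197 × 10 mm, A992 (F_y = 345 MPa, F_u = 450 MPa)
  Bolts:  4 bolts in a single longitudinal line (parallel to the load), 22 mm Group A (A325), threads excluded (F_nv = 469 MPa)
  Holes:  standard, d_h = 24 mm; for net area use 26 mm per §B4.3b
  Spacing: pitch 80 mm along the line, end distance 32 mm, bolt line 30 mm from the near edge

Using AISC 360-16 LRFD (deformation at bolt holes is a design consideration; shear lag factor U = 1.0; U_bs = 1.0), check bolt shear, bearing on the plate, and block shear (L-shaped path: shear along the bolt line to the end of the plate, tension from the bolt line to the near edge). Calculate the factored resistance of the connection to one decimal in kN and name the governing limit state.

Bolt shear: A_b = π(22)²/4 = 380.13 mm². φR_n = 0.75 × 469 × 380.13 × 4 × 1 = 534.8 kN.
Bearing (10 mm plate, F_u = 450 MPa): end bolts L_c = 32 − 24/2 = 20, R_n = min(1.2×20×10×450, 2.4×22×10×450) = 108 kN/bolt; interior L_c = 80 − 24 = 56, R_n = 237.6 kN/bolt. φR_n = 0.75 × (1×108 + 3×237.6) = 615.6 kN.
Block shear: shear path 1×[32+3×80] = 1×272 mm, A_gv = 2720, A_nv = 1×(272 − 3.5×26)×10 = 1810 mm²; tension to near edge: (30 − 0.5×26)×10 = 170 mm². R_n = min(0.6×450×1810, 0.6×345×2720) + 1.0×450×170 = min(488.7, 563.04) + 76.5 = 565.2 kN. φR_n = 0.75 × 565.2 = 423.9 kN.
Governing: min(534.8, 615.6, 423.9) = 423.9 kN → block shear.

423.9 kN (block shear governs)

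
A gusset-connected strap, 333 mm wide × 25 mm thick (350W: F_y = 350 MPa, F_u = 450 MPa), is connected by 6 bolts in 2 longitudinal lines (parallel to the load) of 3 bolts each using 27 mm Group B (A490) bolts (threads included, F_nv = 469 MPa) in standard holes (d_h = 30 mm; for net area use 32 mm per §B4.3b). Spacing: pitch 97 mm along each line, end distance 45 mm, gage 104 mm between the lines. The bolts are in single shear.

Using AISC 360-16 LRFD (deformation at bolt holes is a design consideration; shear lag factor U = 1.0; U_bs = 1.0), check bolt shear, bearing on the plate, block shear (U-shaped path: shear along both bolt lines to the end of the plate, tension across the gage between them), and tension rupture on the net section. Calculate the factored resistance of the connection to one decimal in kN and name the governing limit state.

Bolt shear: A_b = π(27)²/4 = 572.56 mm². φR_n = 0.75 × 469 × 572.56 × 6 × 1 = 1208.4 kN.
Bearing (25 mm plate, F_u = 450 MPa): end bolts L_c = 45 − 30/2 = 30, R_n = min(1.2×30×25×450, 2.4×27×25×450) = 405 kN/bolt; interior L_c = 97 − 30 = 67, R_n = 729 kN/bolt. φR_n = 0.75 × (2×405 + 4×729) = 2794.5 kN.
Block shear: shear path 2×[45+2×97] = 2×239 mm, A_gv = 11950, A_nv = 2×(239 − 2.5×32)×25 = 7950 mm²; tension across gage: (104 − 1×32)×25 = 1800 mm². R_n = min(0.6×450×7950, 0.6×350×11950) + 1.0×450×1800 = min(2146.5, 2509.5) + 810 = 2956.5 kN. φR_n = 0.75 × 2956.5 = 2217.4 kN.
Tension rupture (net): A_n = (333 − 2×32)×25 = 6725 mm² (U = 1.0, A_e = A_n). φR_n = 0.75 × 450 × 6725 = 2269.7 kN.
Governing: min(1208.4, 2794.5, 2217.4, 2269.7) = 1208.4 kN → bolt shear.

1208.4 kN (bolt shear governs)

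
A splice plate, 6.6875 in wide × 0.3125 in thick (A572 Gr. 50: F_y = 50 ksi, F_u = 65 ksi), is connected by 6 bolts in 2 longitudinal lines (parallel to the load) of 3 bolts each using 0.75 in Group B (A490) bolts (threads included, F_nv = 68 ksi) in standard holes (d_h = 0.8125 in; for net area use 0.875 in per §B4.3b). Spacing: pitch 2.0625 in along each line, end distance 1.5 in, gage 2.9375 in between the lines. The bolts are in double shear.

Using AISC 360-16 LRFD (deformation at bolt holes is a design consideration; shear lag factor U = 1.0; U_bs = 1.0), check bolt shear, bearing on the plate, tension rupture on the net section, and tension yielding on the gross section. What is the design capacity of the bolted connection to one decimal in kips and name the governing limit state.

75.2 kips (net-section rupture governs)

Bolt shear: A_b = π(0.75)²/4 = 0.44179 in². φR_n = 0.75 × 68 × 0.44179 × 6 × 2 = 270.4 kips.
Bearing (0.3125 in plate, F_u = 65 ksi): end bolts L_c = 1.5 − 0.8125/2 = 1.09375, R_n = min(1.2×1.09375×0.3125×65, 2.4×0.75×0.3125×65) = 26.66 kips/bolt; interior L_c = 2.0625 − 0.8125 = 1.25, R_n = 30.469 kips/bolt. φR_n = 0.75 × (2×26.66 + 4×30.469) = 131.4 kips.
Tension rupture (net): A_n = (6.6875 − 2×0.875)×0.3125 = 1.543 in² (U = 1.0, A_e = A_n). φR_n = 0.75 × 65 × 1.543 = 75.2 kips.
Tension yield (gross): A_g = 6.6875×0.3125 = 2.0898 in². φR_n = 0.90 × 50 × 2.0898 = 94.0 kips.
Governing: min(270.4, 131.4, 75.2, 94.0) = 75.2 kips → net-section rupture.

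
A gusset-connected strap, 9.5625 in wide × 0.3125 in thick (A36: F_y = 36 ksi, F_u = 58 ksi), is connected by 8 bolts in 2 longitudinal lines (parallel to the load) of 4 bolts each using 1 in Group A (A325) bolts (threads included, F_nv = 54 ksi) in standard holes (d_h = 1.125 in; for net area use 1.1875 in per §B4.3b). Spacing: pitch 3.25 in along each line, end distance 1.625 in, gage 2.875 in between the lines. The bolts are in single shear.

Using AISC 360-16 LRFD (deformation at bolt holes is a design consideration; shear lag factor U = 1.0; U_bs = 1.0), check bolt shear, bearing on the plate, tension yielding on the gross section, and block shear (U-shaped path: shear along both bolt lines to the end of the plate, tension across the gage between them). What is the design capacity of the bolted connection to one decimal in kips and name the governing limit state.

Bolt shear: A_b = π(1)²/4 = 0.7854 in². φR_n = 0.75 × 54 × 0.7854 × 8 × 1 = 254.5 kips.
Bearing (0.3125 in plate, F_u = 58 ksi): end bolts L_c = 1.625 − 1.125/2 = 1.0625, R_n = min(1.2×1.0625×0.3125×58, 2.4×1×0.3125×58) = 23.109 kips/bolt; interior L_c = 3.25 − 1.125 = 2.125, R_n = 43.5 kips/bolt. φR_n = 0.75 × (2×23.109 + 6×43.5) = 230.4 kips.
Tension yield (gross): A_g = 9.5625×0.3125 = 2.9883 in². φR_n = 0.90 × 36 × 2.9883 = 96.8 kips.
Block shear: shear path 2×[1.625+3×3.25] = 2×11.375 in, A_gv = 7.1094, A_nv = 2×(11.375 − 3.5×1.1875)×0.3125 = 4.5117 in²; tension across gage: (2.875 − 1×1.1875)×0.3125 = 0.52734 in². R_n = min(0.6×58×4.5117, 0.6×36×7.1094) + 1.0×58×0.52734 = min(157.01, 153.56) + 30.586 = 184.15 kips. φR_n = 0.75 × 184.15 = 138.1 kips.
Governing: min(254.5, 230.4, 96.8, 138.1) = 96.8 kips → gross-section yield.

96.8 kips (gross-section yield governs)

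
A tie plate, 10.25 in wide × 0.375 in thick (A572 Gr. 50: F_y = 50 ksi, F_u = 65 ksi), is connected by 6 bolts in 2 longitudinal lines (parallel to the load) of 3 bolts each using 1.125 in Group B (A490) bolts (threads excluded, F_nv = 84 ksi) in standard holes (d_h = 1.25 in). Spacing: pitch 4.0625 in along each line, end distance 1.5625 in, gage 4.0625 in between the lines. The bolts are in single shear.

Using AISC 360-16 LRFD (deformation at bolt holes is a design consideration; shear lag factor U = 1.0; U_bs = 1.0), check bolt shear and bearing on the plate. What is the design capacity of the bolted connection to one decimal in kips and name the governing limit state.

Bolt shear: A_b = π(1.125)²/4 = 0.99402 in². φR_n = 0.75 × 84 × 0.99402 × 6 × 1 = 375.7 kips.
Bearing (0.375 in plate, F_u = 65 ksi): end bolts L_c = 1.5625 − 1.25/2 = 0.9375, R_n = min(1.2×0.9375×0.375×65, 2.4×1.125×0.375×65) = 27.422 kips/bolt; interior L_c = 4.0625 − 1.25 = 2.8125, R_n = 65.813 kips/bolt. φR_n = 0.75 × (2×27.422 + 4×65.813) = 238.6 kips.
Governing: min(375.7, 238.6) = 238.6 kips → bearing.

238.6 kips (bearing governs)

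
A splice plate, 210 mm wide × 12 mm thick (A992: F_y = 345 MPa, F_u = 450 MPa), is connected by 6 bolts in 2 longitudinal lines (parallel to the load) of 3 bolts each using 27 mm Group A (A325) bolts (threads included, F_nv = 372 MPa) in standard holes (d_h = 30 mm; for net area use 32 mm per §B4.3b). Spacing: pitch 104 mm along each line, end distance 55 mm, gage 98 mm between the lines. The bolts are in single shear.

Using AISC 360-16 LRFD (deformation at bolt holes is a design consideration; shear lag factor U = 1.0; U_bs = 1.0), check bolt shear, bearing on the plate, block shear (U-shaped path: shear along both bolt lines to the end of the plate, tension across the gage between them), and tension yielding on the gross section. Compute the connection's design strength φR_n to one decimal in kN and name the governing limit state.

Bolt shear: A_b = π(27)²/4 = 572.56 mm². φR_n = 0.75 × 372 × 572.56 × 6 × 1 = 958.5 kN.
Bearing (12 mm plate, F_u = 450 MPa): end bolts L_c = 55 − 30/2 = 40, R_n = min(1.2×40×12×450, 2.4×27×12×450) = 259.2 kN/bolt; interior L_c = 104 − 30 = 74, R_n = 349.92 kN/bolt. φR_n = 0.75 × (2×259.2 + 4×349.92) = 1438.6 kN.
Block shear: shear path 2×[55+2×104] = 2×263 mm, A_gv = 6312, A_nv = 2×(263 − 2.5×32)×12 = 4392 mm²; tension across gage: (98 − 1×32)×12 = 792 mm². R_n = min(0.6×450×4392, 0.6×345×6312) + 1.0×450×792 = min(1185.8, 1306.6) + 356.4 = 1542.2 kN. φR_n = 0.75 × 1542.2 = 1156.7 kN.
Tension yield (gross): A_g = 210×12 = 2520 mm². φR_n = 0.90 × 345 × 2520 = 782.5 kN.
Governing: min(958.5, 1438.6, 1156.7, 782.5) = 782.5 kN → gross-section yield.

782.5 kN (gross-section yield governs)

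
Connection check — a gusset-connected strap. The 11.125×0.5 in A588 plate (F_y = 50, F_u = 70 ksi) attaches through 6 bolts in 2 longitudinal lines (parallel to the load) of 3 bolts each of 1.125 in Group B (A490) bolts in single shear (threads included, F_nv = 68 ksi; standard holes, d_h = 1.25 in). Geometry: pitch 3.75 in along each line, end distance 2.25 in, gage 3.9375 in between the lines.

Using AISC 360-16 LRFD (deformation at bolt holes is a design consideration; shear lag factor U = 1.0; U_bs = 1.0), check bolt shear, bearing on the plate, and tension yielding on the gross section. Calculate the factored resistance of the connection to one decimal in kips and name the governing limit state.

Bolt shear: A_b = π(1.125)²/4 = 0.99402 in². φR_n = 0.75 × 68 × 0.99402 × 6 × 1 = 304.2 kips.
Bearing (0.5 in plate, F_u = 70 ksi): end bolts L_c = 2.25 − 1.25/2 = 1.625, R_n = min(1.2×1.625×0.5×70, 2.4×1.125×0.5×70) = 68.25 kips/bolt; interior L_c = 3.75 − 1.25 = 2.5, R_n = 94.5 kips/bolt. φR_n = 0.75 × (2×68.25 + 4×94.5) = 385.9 kips.
Tension yield (gross): A_g = 11.125×0.5 = 5.5625 in². φR_n = 0.90 × 50 × 5.5625 = 250.3 kips.
Governing: min(304.2, 385.9, 250.3) = 250.3 kips → gross-section yield.

250.3 kips (gross-section yield governs)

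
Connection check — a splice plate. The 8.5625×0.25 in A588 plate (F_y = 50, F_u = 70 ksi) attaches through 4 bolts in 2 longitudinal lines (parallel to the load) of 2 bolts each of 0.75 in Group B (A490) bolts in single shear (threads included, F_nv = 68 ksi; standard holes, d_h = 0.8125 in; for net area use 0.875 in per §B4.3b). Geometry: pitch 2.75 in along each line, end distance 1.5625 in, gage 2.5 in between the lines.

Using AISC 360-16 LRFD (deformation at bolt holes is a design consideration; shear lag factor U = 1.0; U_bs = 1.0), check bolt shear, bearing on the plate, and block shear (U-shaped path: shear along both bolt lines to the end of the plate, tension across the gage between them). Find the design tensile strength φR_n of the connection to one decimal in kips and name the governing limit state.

68.6 kips (block shear governs)

Bolt shear: A_b = π(0.75)²/4 = 0.44179 in². φR_n = 0.75 × 68 × 0.44179 × 4 × 1 = 90.1 kips.
Bearing (0.25 in plate, F_u = 70 ksi): end bolts L_c = 1.5625 − 0.8125/2 = 1.15625, R_n = min(1.2×1.15625×0.25×70, 2.4×0.75×0.25×70) = 24.281 kips/bolt; interior L_c = 2.75 − 0.8125 = 1.9375, R_n = 31.5 kips/bolt. φR_n = 0.75 × (2×24.281 + 2×31.5) = 83.7 kips.
Block shear: shear path 2×[1.5625+1×2.75] = 2×4.3125 in, A_gv = 2.1563, A_nv = 2×(4.3125 − 1.5×0.875)×0.25 = 1.5 in²; tension across gage: (2.5 − 1×0.875)×0.25 = 0.40625 in². R_n = min(0.6×70×1.5, 0.6×50×2.1563) + 1.0×70×0.40625 = min(63, 64.689) + 28.438 = 91.438 kips. φR_n = 0.75 × 91.438 = 68.6 kips.
Governing: min(90.1, 83.7, 68.6) = 68.6 kips → block shear.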